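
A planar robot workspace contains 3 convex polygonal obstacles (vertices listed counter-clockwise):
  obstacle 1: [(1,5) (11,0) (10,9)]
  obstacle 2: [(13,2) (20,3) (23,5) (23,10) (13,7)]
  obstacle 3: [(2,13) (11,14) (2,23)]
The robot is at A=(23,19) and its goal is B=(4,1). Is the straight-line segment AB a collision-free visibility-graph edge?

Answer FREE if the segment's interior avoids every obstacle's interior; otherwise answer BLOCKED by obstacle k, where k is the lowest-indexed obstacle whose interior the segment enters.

Obstacle 1 [(1,5) (11,0) (10,9)]:
  edge (1,5)–(11,0): crosses AB
  edge (11,0)–(10,9): crosses AB
  edge (10,9)–(1,5): clear
  → BLOCKED
Obstacle 2 [(13,2) (20,3) (23,5) (23,10) (13,7)]:
  edge (13,2)–(20,3): clear
  edge (20,3)–(23,5): clear
  edge (23,5)–(23,10): clear
  edge (23,10)–(13,7): clear
  edge (13,7)–(13,2): clear
  midpoint (27/2,10) outside
  → clear
Obstacle 3 [(2,13) (11,14) (2,23)]:
  edge (2,13)–(11,14): clear
  edge (11,14)–(2,23): clear
  edge (2,23)–(2,13): clear
  midpoint (27/2,10) outside
  → clear

BLOCKED by obstacle 1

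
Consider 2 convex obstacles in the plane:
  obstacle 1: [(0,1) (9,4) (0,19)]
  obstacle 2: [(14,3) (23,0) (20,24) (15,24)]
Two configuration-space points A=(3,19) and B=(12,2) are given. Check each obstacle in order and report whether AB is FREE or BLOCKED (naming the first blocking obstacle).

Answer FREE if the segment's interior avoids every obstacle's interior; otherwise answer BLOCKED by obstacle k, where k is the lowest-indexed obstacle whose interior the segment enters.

FREE

Obstacle 1 [(0,1) (9,4) (0,19)]:
  edge (0,1)–(9,4): clear
  edge (9,4)–(0,19): clear
  edge (0,19)–(0,1): clear
  midpoint (15/2,21/2) outside
  → clear
Obstacle 2 [(14,3) (23,0) (20,24) (15,24)]:
  edge (14,3)–(23,0): clear
  edge (23,0)–(20,24): clear
  edge (20,24)–(15,24): clear
  edge (15,24)–(14,3): clear
  midpoint (15/2,21/2) outside
  → clear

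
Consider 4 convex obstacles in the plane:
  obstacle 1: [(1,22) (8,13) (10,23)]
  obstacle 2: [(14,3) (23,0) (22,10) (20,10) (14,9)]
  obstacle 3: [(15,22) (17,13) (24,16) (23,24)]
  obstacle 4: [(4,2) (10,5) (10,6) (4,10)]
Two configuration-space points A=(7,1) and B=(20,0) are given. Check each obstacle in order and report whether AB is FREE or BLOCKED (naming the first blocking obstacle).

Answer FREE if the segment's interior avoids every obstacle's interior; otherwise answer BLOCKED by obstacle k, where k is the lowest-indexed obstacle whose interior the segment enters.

FREE

Obstacle 1 [(1,22) (8,13) (10,23)]:
  edge (1,22)–(8,13): clear
  edge (8,13)–(10,23): clear
  edge (10,23)–(1,22): clear
  midpoint (27/2,1/2) outside
  → clear
Obstacle 2 [(14,3) (23,0) (22,10) (20,10) (14,9)]:
  edge (14,3)–(23,0): clear
  edge (23,0)–(22,10): clear
  edge (22,10)–(20,10): clear
  edge (20,10)–(14,9): clear
  edge (14,9)–(14,3): clear
  midpoint (27/2,1/2) outside
  → clear
Obstacle 3 [(15,22) (17,13) (24,16) (23,24)]:
  edge (15,22)–(17,13): clear
  edge (17,13)–(24,16): clear
  edge (24,16)–(23,24): clear
  edge (23,24)–(15,22): clear
  midpoint (27/2,1/2) outside
  → clear
Obstacle 4 [(4,2) (10,5) (10,6) (4,10)]:
  edge (4,2)–(10,5): clear
  edge (10,5)–(10,6): clear
  edge (10,6)–(4,10): clear
  edge (4,10)–(4,2): clear
  midpoint (27/2,1/2) outside
  → clear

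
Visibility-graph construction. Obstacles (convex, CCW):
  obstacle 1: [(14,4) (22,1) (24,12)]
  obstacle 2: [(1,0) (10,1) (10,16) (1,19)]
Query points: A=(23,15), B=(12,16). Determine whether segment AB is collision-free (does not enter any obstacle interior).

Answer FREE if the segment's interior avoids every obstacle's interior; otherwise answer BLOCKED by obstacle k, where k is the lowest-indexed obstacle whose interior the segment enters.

FREE

Obstacle 1 [(14,4) (22,1) (24,12)]:
  edge (14,4)–(22,1): clear
  edge (22,1)–(24,12): clear
  edge (24,12)–(14,4): clear
  midpoint (35/2,31/2) outside
  → clear
Obstacle 2 [(1,0) (10,1) (10,16) (1,19)]:
  edge (1,0)–(10,1): clear
  edge (10,1)–(10,16): clear
  edge (10,16)–(1,19): clear
  edge (1,19)–(1,0): clear
  midpoint (35/2,31/2) outside
  → clear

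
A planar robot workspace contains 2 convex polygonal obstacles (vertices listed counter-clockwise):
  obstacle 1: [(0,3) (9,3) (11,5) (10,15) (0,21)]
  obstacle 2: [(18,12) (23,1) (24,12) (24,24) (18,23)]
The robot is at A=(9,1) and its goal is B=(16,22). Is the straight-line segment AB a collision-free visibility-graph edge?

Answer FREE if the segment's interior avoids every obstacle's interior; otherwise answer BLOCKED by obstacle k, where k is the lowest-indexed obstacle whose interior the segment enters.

Obstacle 1 [(0,3) (9,3) (11,5) (10,15) (0,21)]:
  edge (0,3)–(9,3): clear
  edge (9,3)–(11,5): crosses AB
  edge (11,5)–(10,15): crosses AB
  edge (10,15)–(0,21): clear
  edge (0,21)–(0,3): clear
  → BLOCKED
Obstacle 2 [(18,12) (23,1) (24,12) (24,24) (18,23)]:
  edge (18,12)–(23,1): clear
  edge (23,1)–(24,12): clear
  edge (24,12)–(24,24): clear
  edge (24,24)–(18,23): clear
  edge (18,23)–(18,12): clear
  midpoint (25/2,23/2) outside
  → clear

BLOCKED by obstacle 1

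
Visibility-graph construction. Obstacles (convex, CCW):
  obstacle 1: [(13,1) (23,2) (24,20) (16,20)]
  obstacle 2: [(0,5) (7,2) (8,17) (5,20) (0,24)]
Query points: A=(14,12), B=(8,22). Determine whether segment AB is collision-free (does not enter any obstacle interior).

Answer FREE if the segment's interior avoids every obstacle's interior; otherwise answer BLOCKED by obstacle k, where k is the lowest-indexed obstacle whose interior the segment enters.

Obstacle 1 [(13,1) (23,2) (24,20) (16,20)]:
  edge (13,1)–(23,2): clear
  edge (23,2)–(24,20): clear
  edge (24,20)–(16,20): clear
  edge (16,20)–(13,1): clear
  midpoint (11,17) outside
  → clear
Obstacle 2 [(0,5) (7,2) (8,17) (5,20) (0,24)]:
  edge (0,5)–(7,2): clear
  edge (7,2)–(8,17): clear
  edge (8,17)–(5,20): clear
  edge (5,20)–(0,24): clear
  edge (0,24)–(0,5): clear
  midpoint (11,17) outside
  → clear

FREE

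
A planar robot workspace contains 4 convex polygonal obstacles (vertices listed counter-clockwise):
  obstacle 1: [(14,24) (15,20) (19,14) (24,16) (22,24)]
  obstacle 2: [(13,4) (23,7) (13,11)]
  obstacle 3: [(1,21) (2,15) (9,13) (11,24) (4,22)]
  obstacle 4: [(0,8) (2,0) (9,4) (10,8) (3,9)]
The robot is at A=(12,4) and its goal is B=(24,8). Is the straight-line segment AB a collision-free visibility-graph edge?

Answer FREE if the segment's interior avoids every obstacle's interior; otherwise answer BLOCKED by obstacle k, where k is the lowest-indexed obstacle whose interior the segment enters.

BLOCKED by obstacle 2

Obstacle 1 [(14,24) (15,20) (19,14) (24,16) (22,24)]:
  edge (14,24)–(15,20): clear
  edge (15,20)–(19,14): clear
  edge (19,14)–(24,16): clear
  edge (24,16)–(22,24): clear
  edge (22,24)–(14,24): clear
  midpoint (18,6) outside
  → clear
Obstacle 2 [(13,4) (23,7) (13,11)]:
  edge (13,4)–(23,7): clear
  edge (23,7)–(13,11): crosses AB
  edge (13,11)–(13,4): crosses AB
  → BLOCKED
Obstacle 3 [(1,21) (2,15) (9,13) (11,24) (4,22)]:
  edge (1,21)–(2,15): clear
  edge (2,15)–(9,13): clear
  edge (9,13)–(11,24): clear
  edge (11,24)–(4,22): clear
  edge (4,22)–(1,21): clear
  midpoint (18,6) outside
  → clear
Obstacle 4 [(0,8) (2,0) (9,4) (10,8) (3,9)]:
  edge (0,8)–(2,0): clear
  edge (2,0)–(9,4): clear
  edge (9,4)–(10,8): clear
  edge (10,8)–(3,9): clear
  edge (3,9)–(0,8): clear
  midpoint (18,6) outside
  → clear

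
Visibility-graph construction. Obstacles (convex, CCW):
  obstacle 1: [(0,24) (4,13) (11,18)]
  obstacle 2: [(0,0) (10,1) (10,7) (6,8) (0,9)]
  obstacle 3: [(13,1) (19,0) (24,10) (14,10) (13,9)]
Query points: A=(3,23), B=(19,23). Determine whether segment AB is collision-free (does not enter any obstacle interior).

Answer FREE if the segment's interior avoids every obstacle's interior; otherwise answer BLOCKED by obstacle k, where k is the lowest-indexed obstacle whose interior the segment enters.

FREE

Obstacle 1 [(0,24) (4,13) (11,18)]:
  edge (0,24)–(4,13): clear
  edge (4,13)–(11,18): clear
  edge (11,18)–(0,24): clear
  midpoint (11,23) outside
  → clear
Obstacle 2 [(0,0) (10,1) (10,7) (6,8) (0,9)]:
  edge (0,0)–(10,1): clear
  edge (10,1)–(10,7): clear
  edge (10,7)–(6,8): clear
  edge (6,8)–(0,9): clear
  edge (0,9)–(0,0): clear
  midpoint (11,23) outside
  → clear
Obstacle 3 [(13,1) (19,0) (24,10) (14,10) (13,9)]:
  edge (13,1)–(19,0): clear
  edge (19,0)–(24,10): clear
  edge (24,10)–(14,10): clear
  edge (14,10)–(13,9): clear
  edge (13,9)–(13,1): clear
  midpoint (11,23) outside
  → clear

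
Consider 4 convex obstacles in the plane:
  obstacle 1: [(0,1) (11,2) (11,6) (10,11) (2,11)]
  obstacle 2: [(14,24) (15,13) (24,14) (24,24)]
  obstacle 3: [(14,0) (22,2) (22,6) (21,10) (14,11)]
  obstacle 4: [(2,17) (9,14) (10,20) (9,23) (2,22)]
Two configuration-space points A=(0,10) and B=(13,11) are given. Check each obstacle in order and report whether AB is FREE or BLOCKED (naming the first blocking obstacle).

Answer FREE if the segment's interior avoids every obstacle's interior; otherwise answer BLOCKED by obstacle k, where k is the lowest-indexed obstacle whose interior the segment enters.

Obstacle 1 [(0,1) (11,2) (11,6) (10,11) (2,11)]:
  edge (0,1)–(11,2): clear
  edge (11,2)–(11,6): clear
  edge (11,6)–(10,11): crosses AB
  edge (10,11)–(2,11): clear
  edge (2,11)–(0,1): crosses AB
  → BLOCKED
Obstacle 2 [(14,24) (15,13) (24,14) (24,24)]:
  edge (14,24)–(15,13): clear
  edge (15,13)–(24,14): clear
  edge (24,14)–(24,24): clear
  edge (24,24)–(14,24): clear
  midpoint (13/2,21/2) outside
  → clear
Obstacle 3 [(14,0) (22,2) (22,6) (21,10) (14,11)]:
  edge (14,0)–(22,2): clear
  edge (22,2)–(22,6): clear
  edge (22,6)–(21,10): clear
  edge (21,10)–(14,11): clear
  edge (14,11)–(14,0): clear
  midpoint (13/2,21/2) outside
  → clear
Obstacle 4 [(2,17) (9,14) (10,20) (9,23) (2,22)]:
  edge (2,17)–(9,14): clear
  edge (9,14)–(10,20): clear
  edge (10,20)–(9,23): clear
  edge (9,23)–(2,22): clear
  edge (2,22)–(2,17): clear
  midpoint (13/2,21/2) outside
  → clear

BLOCKED by obstacle 1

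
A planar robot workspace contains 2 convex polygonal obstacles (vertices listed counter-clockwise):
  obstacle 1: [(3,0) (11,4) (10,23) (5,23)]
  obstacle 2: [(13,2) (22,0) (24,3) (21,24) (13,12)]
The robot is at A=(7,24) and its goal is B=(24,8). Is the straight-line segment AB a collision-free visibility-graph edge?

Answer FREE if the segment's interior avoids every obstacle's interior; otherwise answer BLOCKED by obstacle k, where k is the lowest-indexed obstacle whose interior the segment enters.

BLOCKED by obstacle 1

Obstacle 1 [(3,0) (11,4) (10,23) (5,23)]:
  edge (3,0)–(11,4): clear
  edge (11,4)–(10,23): crosses AB
  edge (10,23)–(5,23): crosses AB
  edge (5,23)–(3,0): clear
  → BLOCKED
Obstacle 2 [(13,2) (22,0) (24,3) (21,24) (13,12)]:
  edge (13,2)–(22,0): clear
  edge (22,0)–(24,3): clear
  edge (24,3)–(21,24): crosses AB
  edge (21,24)–(13,12): crosses AB
  edge (13,12)–(13,2): clear
  → BLOCKED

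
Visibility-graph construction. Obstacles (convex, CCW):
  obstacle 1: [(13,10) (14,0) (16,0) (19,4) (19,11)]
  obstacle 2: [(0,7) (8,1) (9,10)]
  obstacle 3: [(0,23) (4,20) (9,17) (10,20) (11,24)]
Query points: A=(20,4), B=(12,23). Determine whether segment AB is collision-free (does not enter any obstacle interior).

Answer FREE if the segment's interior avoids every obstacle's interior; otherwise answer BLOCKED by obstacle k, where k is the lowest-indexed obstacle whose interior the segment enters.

Obstacle 1 [(13,10) (14,0) (16,0) (19,4) (19,11)]:
  edge (13,10)–(14,0): clear
  edge (14,0)–(16,0): clear
  edge (16,0)–(19,4): clear
  edge (19,4)–(19,11): crosses AB
  edge (19,11)–(13,10): crosses AB
  → BLOCKED
Obstacle 2 [(0,7) (8,1) (9,10)]:
  edge (0,7)–(8,1): clear
  edge (8,1)–(9,10): clear
  edge (9,10)–(0,7): clear
  midpoint (16,27/2) outside
  → clear
Obstacle 3 [(0,23) (4,20) (9,17) (10,20) (11,24)]:
  edge (0,23)–(4,20): clear
  edge (4,20)–(9,17): clear
  edge (9,17)–(10,20): clear
  edge (10,20)–(11,24): clear
  edge (11,24)–(0,23): clear
  midpoint (16,27/2) outside
  → clear

BLOCKED by obstacle 1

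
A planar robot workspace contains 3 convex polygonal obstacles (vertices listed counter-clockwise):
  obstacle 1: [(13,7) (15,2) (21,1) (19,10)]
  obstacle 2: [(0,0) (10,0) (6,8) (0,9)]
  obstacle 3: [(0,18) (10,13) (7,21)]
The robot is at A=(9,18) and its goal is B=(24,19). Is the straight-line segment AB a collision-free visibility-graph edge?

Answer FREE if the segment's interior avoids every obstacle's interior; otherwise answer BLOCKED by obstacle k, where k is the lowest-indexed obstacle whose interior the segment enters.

FREE

Obstacle 1 [(13,7) (15,2) (21,1) (19,10)]:
  edge (13,7)–(15,2): clear
  edge (15,2)–(21,1): clear
  edge (21,1)–(19,10): clear
  edge (19,10)–(13,7): clear
  midpoint (33/2,37/2) outside
  → clear
Obstacle 2 [(0,0) (10,0) (6,8) (0,9)]:
  edge (0,0)–(10,0): clear
  edge (10,0)–(6,8): clear
  edge (6,8)–(0,9): clear
  edge (0,9)–(0,0): clear
  midpoint (33/2,37/2) outside
  → clear
Obstacle 3 [(0,18) (10,13) (7,21)]:
  edge (0,18)–(10,13): clear
  edge (10,13)–(7,21): clear
  edge (7,21)–(0,18): clear
  midpoint (33/2,37/2) outside
  → clear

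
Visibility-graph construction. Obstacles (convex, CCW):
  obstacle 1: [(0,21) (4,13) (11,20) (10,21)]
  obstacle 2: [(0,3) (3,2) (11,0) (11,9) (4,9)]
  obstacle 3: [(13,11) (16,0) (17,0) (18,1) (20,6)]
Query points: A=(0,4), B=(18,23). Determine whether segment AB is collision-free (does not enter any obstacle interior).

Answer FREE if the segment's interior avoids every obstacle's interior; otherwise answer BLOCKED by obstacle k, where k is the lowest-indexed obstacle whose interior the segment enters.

Obstacle 1 [(0,21) (4,13) (11,20) (10,21)]:
  edge (0,21)–(4,13): clear
  edge (4,13)–(11,20): clear
  edge (11,20)–(10,21): clear
  edge (10,21)–(0,21): clear
  midpoint (9,27/2) outside
  → clear
Obstacle 2 [(0,3) (3,2) (11,0) (11,9) (4,9)]:
  edge (0,3)–(3,2): clear
  edge (3,2)–(11,0): clear
  edge (11,0)–(11,9): clear
  edge (11,9)–(4,9): crosses AB
  edge (4,9)–(0,3): crosses AB
  → BLOCKED
Obstacle 3 [(13,11) (16,0) (17,0) (18,1) (20,6)]:
  edge (13,11)–(16,0): clear
  edge (16,0)–(17,0): clear
  edge (17,0)–(18,1): clear
  edge (18,1)–(20,6): clear
  edge (20,6)–(13,11): clear
  midpoint (9,27/2) outside
  → clear

BLOCKED by obstacle 2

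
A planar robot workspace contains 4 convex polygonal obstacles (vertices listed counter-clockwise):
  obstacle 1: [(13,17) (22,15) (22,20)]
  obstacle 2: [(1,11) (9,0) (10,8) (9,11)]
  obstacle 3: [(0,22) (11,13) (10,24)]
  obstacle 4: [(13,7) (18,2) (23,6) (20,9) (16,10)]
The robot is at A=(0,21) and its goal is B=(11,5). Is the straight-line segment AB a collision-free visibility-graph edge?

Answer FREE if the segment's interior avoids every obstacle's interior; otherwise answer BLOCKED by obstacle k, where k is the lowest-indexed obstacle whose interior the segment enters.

BLOCKED by obstacle 2

Obstacle 1 [(13,17) (22,15) (22,20)]:
  edge (13,17)–(22,15): clear
  edge (22,15)–(22,20): clear
  edge (22,20)–(13,17): clear
  midpoint (11/2,13) outside
  → clear
Obstacle 2 [(1,11) (9,0) (10,8) (9,11)]:
  edge (1,11)–(9,0): clear
  edge (9,0)–(10,8): crosses AB
  edge (10,8)–(9,11): clear
  edge (9,11)–(1,11): crosses AB
  → BLOCKED
Obstacle 3 [(0,22) (11,13) (10,24)]:
  edge (0,22)–(11,13): clear
  edge (11,13)–(10,24): clear
  edge (10,24)–(0,22): clear
  midpoint (11/2,13) outside
  → clear
Obstacle 4 [(13,7) (18,2) (23,6) (20,9) (16,10)]:
  edge (13,7)–(18,2): clear
  edge (18,2)–(23,6): clear
  edge (23,6)–(20,9): clear
  edge (20,9)–(16,10): clear
  edge (16,10)–(13,7): clear
  midpoint (11/2,13) outside
  → clear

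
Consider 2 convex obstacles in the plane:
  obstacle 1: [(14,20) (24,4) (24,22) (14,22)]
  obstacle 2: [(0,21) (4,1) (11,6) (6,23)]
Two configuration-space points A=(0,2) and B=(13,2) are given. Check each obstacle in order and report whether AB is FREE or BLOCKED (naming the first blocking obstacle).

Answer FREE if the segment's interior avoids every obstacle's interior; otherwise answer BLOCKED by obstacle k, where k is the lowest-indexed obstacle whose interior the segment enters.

BLOCKED by obstacle 2

Obstacle 1 [(14,20) (24,4) (24,22) (14,22)]:
  edge (14,20)–(24,4): clear
  edge (24,4)–(24,22): clear
  edge (24,22)–(14,22): clear
  edge (14,22)–(14,20): clear
  midpoint (13/2,2) outside
  → clear
Obstacle 2 [(0,21) (4,1) (11,6) (6,23)]:
  edge (0,21)–(4,1): crosses AB
  edge (4,1)–(11,6): crosses AB
  edge (11,6)–(6,23): clear
  edge (6,23)–(0,21): clear
  → BLOCKED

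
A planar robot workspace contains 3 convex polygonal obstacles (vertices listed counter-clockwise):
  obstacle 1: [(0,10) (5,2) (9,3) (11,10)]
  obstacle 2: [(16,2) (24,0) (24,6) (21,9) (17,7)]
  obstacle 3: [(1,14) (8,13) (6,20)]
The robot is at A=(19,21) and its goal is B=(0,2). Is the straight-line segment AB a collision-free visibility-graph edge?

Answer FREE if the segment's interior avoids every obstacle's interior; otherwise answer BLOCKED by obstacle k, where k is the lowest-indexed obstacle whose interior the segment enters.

Obstacle 1 [(0,10) (5,2) (9,3) (11,10)]:
  edge (0,10)–(5,2): crosses AB
  edge (5,2)–(9,3): clear
  edge (9,3)–(11,10): clear
  edge (11,10)–(0,10): crosses AB
  → BLOCKED
Obstacle 2 [(16,2) (24,0) (24,6) (21,9) (17,7)]:
  edge (16,2)–(24,0): clear
  edge (24,0)–(24,6): clear
  edge (24,6)–(21,9): clear
  edge (21,9)–(17,7): clear
  edge (17,7)–(16,2): clear
  midpoint (19/2,23/2) outside
  → clear
Obstacle 3 [(1,14) (8,13) (6,20)]:
  edge (1,14)–(8,13): clear
  edge (8,13)–(6,20): clear
  edge (6,20)–(1,14): clear
  midpoint (19/2,23/2) outside
  → clear

BLOCKED by obstacle 1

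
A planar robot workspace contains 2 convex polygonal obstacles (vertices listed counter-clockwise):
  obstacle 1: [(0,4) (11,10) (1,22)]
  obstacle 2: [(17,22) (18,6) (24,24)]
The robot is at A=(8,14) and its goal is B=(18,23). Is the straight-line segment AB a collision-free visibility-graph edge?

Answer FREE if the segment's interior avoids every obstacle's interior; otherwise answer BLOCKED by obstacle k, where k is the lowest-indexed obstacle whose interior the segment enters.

Obstacle 1 [(0,4) (11,10) (1,22)]:
  edge (0,4)–(11,10): clear
  edge (11,10)–(1,22): clear
  edge (1,22)–(0,4): clear
  midpoint (13,37/2) outside
  → clear
Obstacle 2 [(17,22) (18,6) (24,24)]:
  edge (17,22)–(18,6): clear
  edge (18,6)–(24,24): clear
  edge (24,24)–(17,22): clear
  midpoint (13,37/2) outside
  → clear

FREE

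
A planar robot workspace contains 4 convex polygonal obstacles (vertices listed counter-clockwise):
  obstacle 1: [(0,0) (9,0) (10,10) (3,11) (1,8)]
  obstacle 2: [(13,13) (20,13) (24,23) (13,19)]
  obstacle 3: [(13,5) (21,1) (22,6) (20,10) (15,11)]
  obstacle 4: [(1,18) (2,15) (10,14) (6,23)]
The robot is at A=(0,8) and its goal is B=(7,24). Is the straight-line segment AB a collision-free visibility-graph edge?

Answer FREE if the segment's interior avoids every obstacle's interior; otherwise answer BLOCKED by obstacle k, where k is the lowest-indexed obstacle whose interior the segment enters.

BLOCKED by obstacle 4

Obstacle 1 [(0,0) (9,0) (10,10) (3,11) (1,8)]:
  edge (0,0)–(9,0): clear
  edge (9,0)–(10,10): clear
  edge (10,10)–(3,11): clear
  edge (3,11)–(1,8): clear
  edge (1,8)–(0,0): clear
  midpoint (7/2,16) outside
  → clear
Obstacle 2 [(13,13) (20,13) (24,23) (13,19)]:
  edge (13,13)–(20,13): clear
  edge (20,13)–(24,23): clear
  edge (24,23)–(13,19): clear
  edge (13,19)–(13,13): clear
  midpoint (7/2,16) outside
  → clear
Obstacle 3 [(13,5) (21,1) (22,6) (20,10) (15,11)]:
  edge (13,5)–(21,1): clear
  edge (21,1)–(22,6): clear
  edge (22,6)–(20,10): clear
  edge (20,10)–(15,11): clear
  edge (15,11)–(13,5): clear
  midpoint (7/2,16) outside
  → clear
Obstacle 4 [(1,18) (2,15) (10,14) (6,23)]:
  edge (1,18)–(2,15): clear
  edge (2,15)–(10,14): crosses AB
  edge (10,14)–(6,23): crosses AB
  edge (6,23)–(1,18): clear
  → BLOCKED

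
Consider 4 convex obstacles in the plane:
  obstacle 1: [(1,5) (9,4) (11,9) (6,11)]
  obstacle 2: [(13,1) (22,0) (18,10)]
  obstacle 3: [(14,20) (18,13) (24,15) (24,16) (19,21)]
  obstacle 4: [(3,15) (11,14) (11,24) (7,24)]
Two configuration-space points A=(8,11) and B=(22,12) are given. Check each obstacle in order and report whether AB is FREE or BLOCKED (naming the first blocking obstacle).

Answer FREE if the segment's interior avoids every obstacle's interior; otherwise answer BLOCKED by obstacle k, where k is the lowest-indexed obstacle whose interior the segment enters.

FREE

Obstacle 1 [(1,5) (9,4) (11,9) (6,11)]:
  edge (1,5)–(9,4): clear
  edge (9,4)–(11,9): clear
  edge (11,9)–(6,11): clear
  edge (6,11)–(1,5): clear
  midpoint (15,23/2) outside
  → clear
Obstacle 2 [(13,1) (22,0) (18,10)]:
  edge (13,1)–(22,0): clear
  edge (22,0)–(18,10): clear
  edge (18,10)–(13,1): clear
  midpoint (15,23/2) outside
  → clear
Obstacle 3 [(14,20) (18,13) (24,15) (24,16) (19,21)]:
  edge (14,20)–(18,13): clear
  edge (18,13)–(24,15): clear
  edge (24,15)–(24,16): clear
  edge (24,16)–(19,21): clear
  edge (19,21)–(14,20): clear
  midpoint (15,23/2) outside
  → clear
Obstacle 4 [(3,15) (11,14) (11,24) (7,24)]:
  edge (3,15)–(11,14): clear
  edge (11,14)–(11,24): clear
  edge (11,24)–(7,24): clear
  edge (7,24)–(3,15): clear
  midpoint (15,23/2) outside
  → clear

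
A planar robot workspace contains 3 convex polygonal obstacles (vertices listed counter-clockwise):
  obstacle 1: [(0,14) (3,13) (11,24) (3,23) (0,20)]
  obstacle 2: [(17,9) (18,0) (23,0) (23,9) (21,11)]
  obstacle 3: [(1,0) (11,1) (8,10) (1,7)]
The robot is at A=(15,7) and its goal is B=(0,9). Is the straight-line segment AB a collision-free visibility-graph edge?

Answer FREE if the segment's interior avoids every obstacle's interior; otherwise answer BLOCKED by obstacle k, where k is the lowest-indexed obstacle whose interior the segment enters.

BLOCKED by obstacle 3

Obstacle 1 [(0,14) (3,13) (11,24) (3,23) (0,20)]:
  edge (0,14)–(3,13): clear
  edge (3,13)–(11,24): clear
  edge (11,24)–(3,23): clear
  edge (3,23)–(0,20): clear
  edge (0,20)–(0,14): clear
  midpoint (15/2,8) outside
  → clear
Obstacle 2 [(17,9) (18,0) (23,0) (23,9) (21,11)]:
  edge (17,9)–(18,0): clear
  edge (18,0)–(23,0): clear
  edge (23,0)–(23,9): clear
  edge (23,9)–(21,11): clear
  edge (21,11)–(17,9): clear
  midpoint (15/2,8) outside
  → clear
Obstacle 3 [(1,0) (11,1) (8,10) (1,7)]:
  edge (1,0)–(11,1): clear
  edge (11,1)–(8,10): crosses AB
  edge (8,10)–(1,7): crosses AB
  edge (1,7)–(1,0): clear
  → BLOCKED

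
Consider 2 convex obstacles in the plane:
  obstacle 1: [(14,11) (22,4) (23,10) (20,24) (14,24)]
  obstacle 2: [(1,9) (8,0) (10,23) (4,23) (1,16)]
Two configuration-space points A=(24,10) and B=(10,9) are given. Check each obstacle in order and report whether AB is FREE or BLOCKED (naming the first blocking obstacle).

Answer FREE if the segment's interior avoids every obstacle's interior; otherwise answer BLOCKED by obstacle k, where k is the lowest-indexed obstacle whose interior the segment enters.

Obstacle 1 [(14,11) (22,4) (23,10) (20,24) (14,24)]:
  edge (14,11)–(22,4): crosses AB
  edge (22,4)–(23,10): crosses AB
  edge (23,10)–(20,24): clear
  edge (20,24)–(14,24): clear
  edge (14,24)–(14,11): clear
  → BLOCKED
Obstacle 2 [(1,9) (8,0) (10,23) (4,23) (1,16)]:
  edge (1,9)–(8,0): clear
  edge (8,0)–(10,23): clear
  edge (10,23)–(4,23): clear
  edge (4,23)–(1,16): clear
  edge (1,16)–(1,9): clear
  midpoint (17,19/2) outside
  → clear

BLOCKED by obstacle 1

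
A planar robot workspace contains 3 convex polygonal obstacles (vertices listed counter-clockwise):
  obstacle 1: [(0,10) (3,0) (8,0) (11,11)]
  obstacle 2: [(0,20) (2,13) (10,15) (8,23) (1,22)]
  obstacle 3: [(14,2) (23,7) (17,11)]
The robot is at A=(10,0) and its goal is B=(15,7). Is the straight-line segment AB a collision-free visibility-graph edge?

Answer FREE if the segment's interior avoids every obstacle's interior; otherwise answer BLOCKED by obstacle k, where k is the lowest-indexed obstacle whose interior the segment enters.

Obstacle 1 [(0,10) (3,0) (8,0) (11,11)]:
  edge (0,10)–(3,0): clear
  edge (3,0)–(8,0): clear
  edge (8,0)–(11,11): clear
  edge (11,11)–(0,10): clear
  midpoint (25/2,7/2) outside
  → clear
Obstacle 2 [(0,20) (2,13) (10,15) (8,23) (1,22)]:
  edge (0,20)–(2,13): clear
  edge (2,13)–(10,15): clear
  edge (10,15)–(8,23): clear
  edge (8,23)–(1,22): clear
  edge (1,22)–(0,20): clear
  midpoint (25/2,7/2) outside
  → clear
Obstacle 3 [(14,2) (23,7) (17,11)]:
  edge (14,2)–(23,7): clear
  edge (23,7)–(17,11): clear
  edge (17,11)–(14,2): clear
  midpoint (25/2,7/2) outside
  → clear

FREE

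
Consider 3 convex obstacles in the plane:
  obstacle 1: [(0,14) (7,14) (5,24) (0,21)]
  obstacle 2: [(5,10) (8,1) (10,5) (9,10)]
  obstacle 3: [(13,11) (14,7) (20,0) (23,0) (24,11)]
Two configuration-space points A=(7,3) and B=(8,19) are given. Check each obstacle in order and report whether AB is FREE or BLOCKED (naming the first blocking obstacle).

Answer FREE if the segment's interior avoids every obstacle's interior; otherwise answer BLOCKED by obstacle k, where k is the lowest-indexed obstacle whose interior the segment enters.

BLOCKED by obstacle 2

Obstacle 1 [(0,14) (7,14) (5,24) (0,21)]:
  edge (0,14)–(7,14): clear
  edge (7,14)–(5,24): clear
  edge (5,24)–(0,21): clear
  edge (0,21)–(0,14): clear
  midpoint (15/2,11) outside
  → clear
Obstacle 2 [(5,10) (8,1) (10,5) (9,10)]:
  edge (5,10)–(8,1): crosses AB
  edge (8,1)–(10,5): clear
  edge (10,5)–(9,10): clear
  edge (9,10)–(5,10): crosses AB
  → BLOCKED
Obstacle 3 [(13,11) (14,7) (20,0) (23,0) (24,11)]:
  edge (13,11)–(14,7): clear
  edge (14,7)–(20,0): clear
  edge (20,0)–(23,0): clear
  edge (23,0)–(24,11): clear
  edge (24,11)–(13,11): clear
  midpoint (15/2,11) outside
  → clear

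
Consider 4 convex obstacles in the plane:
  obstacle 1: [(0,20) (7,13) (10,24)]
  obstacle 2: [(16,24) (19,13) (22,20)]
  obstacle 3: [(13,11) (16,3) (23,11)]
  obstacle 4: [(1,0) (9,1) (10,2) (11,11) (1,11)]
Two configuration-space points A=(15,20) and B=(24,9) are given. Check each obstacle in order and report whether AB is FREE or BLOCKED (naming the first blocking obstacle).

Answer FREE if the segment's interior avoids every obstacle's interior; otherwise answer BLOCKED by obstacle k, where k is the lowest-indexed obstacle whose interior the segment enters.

Obstacle 1 [(0,20) (7,13) (10,24)]:
  edge (0,20)–(7,13): clear
  edge (7,13)–(10,24): clear
  edge (10,24)–(0,20): clear
  midpoint (39/2,29/2) outside
  → clear
Obstacle 2 [(16,24) (19,13) (22,20)]:
  edge (16,24)–(19,13): crosses AB
  edge (19,13)–(22,20): crosses AB
  edge (22,20)–(16,24): clear
  → BLOCKED
Obstacle 3 [(13,11) (16,3) (23,11)]:
  edge (13,11)–(16,3): clear
  edge (16,3)–(23,11): crosses AB
  edge (23,11)–(13,11): crosses AB
  → BLOCKED
Obstacle 4 [(1,0) (9,1) (10,2) (11,11) (1,11)]:
  edge (1,0)–(9,1): clear
  edge (9,1)–(10,2): clear
  edge (10,2)–(11,11): clear
  edge (11,11)–(1,11): clear
  edge (1,11)–(1,0): clear
  midpoint (39/2,29/2) outside
  → clear

BLOCKED by obstacle 2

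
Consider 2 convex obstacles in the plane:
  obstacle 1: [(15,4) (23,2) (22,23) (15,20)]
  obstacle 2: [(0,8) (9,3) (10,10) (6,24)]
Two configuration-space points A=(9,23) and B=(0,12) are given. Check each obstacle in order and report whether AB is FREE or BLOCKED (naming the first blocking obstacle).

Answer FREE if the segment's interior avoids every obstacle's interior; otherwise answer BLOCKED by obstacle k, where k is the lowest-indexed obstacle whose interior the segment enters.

Obstacle 1 [(15,4) (23,2) (22,23) (15,20)]:
  edge (15,4)–(23,2): clear
  edge (23,2)–(22,23): clear
  edge (22,23)–(15,20): clear
  edge (15,20)–(15,4): clear
  midpoint (9/2,35/2) outside
  → clear
Obstacle 2 [(0,8) (9,3) (10,10) (6,24)]:
  edge (0,8)–(9,3): clear
  edge (9,3)–(10,10): clear
  edge (10,10)–(6,24): crosses AB
  edge (6,24)–(0,8): crosses AB
  → BLOCKED

BLOCKED by obstacle 2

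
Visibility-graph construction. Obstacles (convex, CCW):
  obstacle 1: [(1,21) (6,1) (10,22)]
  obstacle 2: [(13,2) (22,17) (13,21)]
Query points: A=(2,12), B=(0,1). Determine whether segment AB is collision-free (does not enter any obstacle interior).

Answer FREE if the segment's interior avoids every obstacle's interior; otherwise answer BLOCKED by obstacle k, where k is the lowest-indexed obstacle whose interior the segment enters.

Obstacle 1 [(1,21) (6,1) (10,22)]:
  edge (1,21)–(6,1): clear
  edge (6,1)–(10,22): clear
  edge (10,22)–(1,21): clear
  midpoint (1,13/2) outside
  → clear
Obstacle 2 [(13,2) (22,17) (13,21)]:
  edge (13,2)–(22,17): clear
  edge (22,17)–(13,21): clear
  edge (13,21)–(13,2): clear
  midpoint (1,13/2) outside
  → clear

FREE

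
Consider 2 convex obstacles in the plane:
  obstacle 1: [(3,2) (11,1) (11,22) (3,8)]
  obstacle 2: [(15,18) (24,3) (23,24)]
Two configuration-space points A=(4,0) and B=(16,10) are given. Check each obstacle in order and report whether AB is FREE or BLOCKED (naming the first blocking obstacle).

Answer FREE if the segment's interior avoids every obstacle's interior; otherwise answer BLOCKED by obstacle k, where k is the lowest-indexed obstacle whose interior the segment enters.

Obstacle 1 [(3,2) (11,1) (11,22) (3,8)]:
  edge (3,2)–(11,1): crosses AB
  edge (11,1)–(11,22): crosses AB
  edge (11,22)–(3,8): clear
  edge (3,8)–(3,2): clear
  → BLOCKED
Obstacle 2 [(15,18) (24,3) (23,24)]:
  edge (15,18)–(24,3): clear
  edge (24,3)–(23,24): clear
  edge (23,24)–(15,18): clear
  midpoint (10,5) outside
  → clear

BLOCKED by obstacle 1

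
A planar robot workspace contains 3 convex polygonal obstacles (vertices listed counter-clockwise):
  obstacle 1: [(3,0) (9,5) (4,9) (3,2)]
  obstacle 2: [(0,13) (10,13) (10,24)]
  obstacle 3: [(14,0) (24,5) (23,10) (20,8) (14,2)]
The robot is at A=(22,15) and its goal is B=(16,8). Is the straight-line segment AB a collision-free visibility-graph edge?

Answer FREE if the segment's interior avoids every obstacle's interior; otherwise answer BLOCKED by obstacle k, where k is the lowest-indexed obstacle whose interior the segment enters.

FREE

Obstacle 1 [(3,0) (9,5) (4,9) (3,2)]:
  edge (3,0)–(9,5): clear
  edge (9,5)–(4,9): clear
  edge (4,9)–(3,2): clear
  edge (3,2)–(3,0): clear
  midpoint (19,23/2) outside
  → clear
Obstacle 2 [(0,13) (10,13) (10,24)]:
  edge (0,13)–(10,13): clear
  edge (10,13)–(10,24): clear
  edge (10,24)–(0,13): clear
  midpoint (19,23/2) outside
  → clear
Obstacle 3 [(14,0) (24,5) (23,10) (20,8) (14,2)]:
  edge (14,0)–(24,5): clear
  edge (24,5)–(23,10): clear
  edge (23,10)–(20,8): clear
  edge (20,8)–(14,2): clear
  edge (14,2)–(14,0): clear
  midpoint (19,23/2) outside
  → clear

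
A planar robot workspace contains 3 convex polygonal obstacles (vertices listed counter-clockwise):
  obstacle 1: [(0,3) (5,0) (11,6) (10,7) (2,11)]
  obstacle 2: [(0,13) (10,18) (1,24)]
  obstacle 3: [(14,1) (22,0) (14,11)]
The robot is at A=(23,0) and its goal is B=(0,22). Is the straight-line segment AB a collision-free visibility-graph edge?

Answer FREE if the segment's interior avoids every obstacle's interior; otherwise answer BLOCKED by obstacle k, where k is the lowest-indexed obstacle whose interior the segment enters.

BLOCKED by obstacle 2

Obstacle 1 [(0,3) (5,0) (11,6) (10,7) (2,11)]:
  edge (0,3)–(5,0): clear
  edge (5,0)–(11,6): clear
  edge (11,6)–(10,7): clear
  edge (10,7)–(2,11): clear
  edge (2,11)–(0,3): clear
  midpoint (23/2,11) outside
  → clear
Obstacle 2 [(0,13) (10,18) (1,24)]:
  edge (0,13)–(10,18): crosses AB
  edge (10,18)–(1,24): clear
  edge (1,24)–(0,13): crosses AB
  → BLOCKED
Obstacle 3 [(14,1) (22,0) (14,11)]:
  edge (14,1)–(22,0): clear
  edge (22,0)–(14,11): crosses AB
  edge (14,11)–(14,1): crosses AB
  → BLOCKED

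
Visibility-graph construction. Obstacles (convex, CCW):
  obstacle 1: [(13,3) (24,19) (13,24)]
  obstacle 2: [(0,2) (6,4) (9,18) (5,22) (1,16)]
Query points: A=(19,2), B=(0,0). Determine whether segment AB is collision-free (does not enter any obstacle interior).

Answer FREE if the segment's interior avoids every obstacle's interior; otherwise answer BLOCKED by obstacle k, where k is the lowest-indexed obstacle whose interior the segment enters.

FREE

Obstacle 1 [(13,3) (24,19) (13,24)]:
  edge (13,3)–(24,19): clear
  edge (24,19)–(13,24): clear
  edge (13,24)–(13,3): clear
  midpoint (19/2,1) outside
  → clear
Obstacle 2 [(0,2) (6,4) (9,18) (5,22) (1,16)]:
  edge (0,2)–(6,4): clear
  edge (6,4)–(9,18): clear
  edge (9,18)–(5,22): clear
  edge (5,22)–(1,16): clear
  edge (1,16)–(0,2): clear
  midpoint (19/2,1) outside
  → clear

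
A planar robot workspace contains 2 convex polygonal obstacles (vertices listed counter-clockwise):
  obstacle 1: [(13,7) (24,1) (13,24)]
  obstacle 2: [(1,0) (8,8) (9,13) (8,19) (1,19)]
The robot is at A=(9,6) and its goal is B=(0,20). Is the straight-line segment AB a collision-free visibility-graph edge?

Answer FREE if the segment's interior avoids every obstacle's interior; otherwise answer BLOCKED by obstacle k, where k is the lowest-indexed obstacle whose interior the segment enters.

BLOCKED by obstacle 2

Obstacle 1 [(13,7) (24,1) (13,24)]:
  edge (13,7)–(24,1): clear
  edge (24,1)–(13,24): clear
  edge (13,24)–(13,7): clear
  midpoint (9/2,13) outside
  → clear
Obstacle 2 [(1,0) (8,8) (9,13) (8,19) (1,19)]:
  edge (1,0)–(8,8): crosses AB
  edge (8,8)–(9,13): clear
  edge (9,13)–(8,19): clear
  edge (8,19)–(1,19): clear
  edge (1,19)–(1,0): crosses AB
  → BLOCKED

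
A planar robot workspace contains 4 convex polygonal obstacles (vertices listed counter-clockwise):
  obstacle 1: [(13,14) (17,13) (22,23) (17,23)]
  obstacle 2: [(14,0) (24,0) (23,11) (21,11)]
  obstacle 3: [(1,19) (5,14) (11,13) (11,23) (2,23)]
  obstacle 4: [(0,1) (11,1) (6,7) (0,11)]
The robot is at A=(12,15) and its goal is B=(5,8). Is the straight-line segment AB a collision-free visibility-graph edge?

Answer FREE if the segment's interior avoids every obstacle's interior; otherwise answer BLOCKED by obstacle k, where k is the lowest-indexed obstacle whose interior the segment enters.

Obstacle 1 [(13,14) (17,13) (22,23) (17,23)]:
  edge (13,14)–(17,13): clear
  edge (17,13)–(22,23): clear
  edge (22,23)–(17,23): clear
  edge (17,23)–(13,14): clear
  midpoint (17/2,23/2) outside
  → clear
Obstacle 2 [(14,0) (24,0) (23,11) (21,11)]:
  edge (14,0)–(24,0): clear
  edge (24,0)–(23,11): clear
  edge (23,11)–(21,11): clear
  edge (21,11)–(14,0): clear
  midpoint (17/2,23/2) outside
  → clear
Obstacle 3 [(1,19) (5,14) (11,13) (11,23) (2,23)]:
  edge (1,19)–(5,14): clear
  edge (5,14)–(11,13): crosses AB
  edge (11,13)–(11,23): crosses AB
  edge (11,23)–(2,23): clear
  edge (2,23)–(1,19): clear
  → BLOCKED
Obstacle 4 [(0,1) (11,1) (6,7) (0,11)]:
  edge (0,1)–(11,1): clear
  edge (11,1)–(6,7): clear
  edge (6,7)–(0,11): clear
  edge (0,11)–(0,1): clear
  midpoint (17/2,23/2) outside
  → clear

BLOCKED by obstacle 3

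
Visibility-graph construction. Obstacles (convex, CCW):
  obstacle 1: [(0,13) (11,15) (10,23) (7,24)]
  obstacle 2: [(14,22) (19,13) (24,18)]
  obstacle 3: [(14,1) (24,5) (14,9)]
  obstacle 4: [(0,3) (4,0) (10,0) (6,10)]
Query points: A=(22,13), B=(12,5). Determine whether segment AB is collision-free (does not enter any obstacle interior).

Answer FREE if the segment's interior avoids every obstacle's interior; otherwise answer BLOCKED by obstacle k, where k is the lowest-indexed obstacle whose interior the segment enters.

BLOCKED by obstacle 3

Obstacle 1 [(0,13) (11,15) (10,23) (7,24)]:
  edge (0,13)–(11,15): clear
  edge (11,15)–(10,23): clear
  edge (10,23)–(7,24): clear
  edge (7,24)–(0,13): clear
  midpoint (17,9) outside
  → clear
Obstacle 2 [(14,22) (19,13) (24,18)]:
  edge (14,22)–(19,13): clear
  edge (19,13)–(24,18): clear
  edge (24,18)–(14,22): clear
  midpoint (17,9) outside
  → clear
Obstacle 3 [(14,1) (24,5) (14,9)]:
  edge (14,1)–(24,5): clear
  edge (24,5)–(14,9): crosses AB
  edge (14,9)–(14,1): crosses AB
  → BLOCKED
Obstacle 4 [(0,3) (4,0) (10,0) (6,10)]:
  edge (0,3)–(4,0): clear
  edge (4,0)–(10,0): clear
  edge (10,0)–(6,10): clear
  edge (6,10)–(0,3): clear
  midpoint (17,9) outside
  → clear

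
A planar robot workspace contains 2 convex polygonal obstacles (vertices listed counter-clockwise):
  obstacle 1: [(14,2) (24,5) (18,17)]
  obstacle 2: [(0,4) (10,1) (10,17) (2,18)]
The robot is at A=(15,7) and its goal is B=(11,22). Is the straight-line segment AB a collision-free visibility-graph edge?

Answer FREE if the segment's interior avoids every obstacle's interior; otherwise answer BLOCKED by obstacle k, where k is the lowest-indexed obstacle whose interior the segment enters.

Obstacle 1 [(14,2) (24,5) (18,17)]:
  edge (14,2)–(24,5): clear
  edge (24,5)–(18,17): clear
  edge (18,17)–(14,2): clear
  midpoint (13,29/2) outside
  → clear
Obstacle 2 [(0,4) (10,1) (10,17) (2,18)]:
  edge (0,4)–(10,1): clear
  edge (10,1)–(10,17): clear
  edge (10,17)–(2,18): clear
  edge (2,18)–(0,4): clear
  midpoint (13,29/2) outside
  → clear

FREE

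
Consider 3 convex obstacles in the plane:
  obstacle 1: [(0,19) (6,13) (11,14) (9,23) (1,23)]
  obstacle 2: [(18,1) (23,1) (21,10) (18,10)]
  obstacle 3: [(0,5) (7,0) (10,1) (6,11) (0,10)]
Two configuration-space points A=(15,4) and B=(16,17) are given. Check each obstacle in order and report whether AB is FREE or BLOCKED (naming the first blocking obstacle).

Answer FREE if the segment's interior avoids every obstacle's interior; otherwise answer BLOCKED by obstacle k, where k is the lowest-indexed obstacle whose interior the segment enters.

Obstacle 1 [(0,19) (6,13) (11,14) (9,23) (1,23)]:
  edge (0,19)–(6,13): clear
  edge (6,13)–(11,14): clear
  edge (11,14)–(9,23): clear
  edge (9,23)–(1,23): clear
  edge (1,23)–(0,19): clear
  midpoint (31/2,21/2) outside
  → clear
Obstacle 2 [(18,1) (23,1) (21,10) (18,10)]:
  edge (18,1)–(23,1): clear
  edge (23,1)–(21,10): clear
  edge (21,10)–(18,10): clear
  edge (18,10)–(18,1): clear
  midpoint (31/2,21/2) outside
  → clear
Obstacle 3 [(0,5) (7,0) (10,1) (6,11) (0,10)]:
  edge (0,5)–(7,0): clear
  edge (7,0)–(10,1): clear
  edge (10,1)–(6,11): clear
  edge (6,11)–(0,10): clear
  edge (0,10)–(0,5): clear
  midpoint (31/2,21/2) outside
  → clear

FREE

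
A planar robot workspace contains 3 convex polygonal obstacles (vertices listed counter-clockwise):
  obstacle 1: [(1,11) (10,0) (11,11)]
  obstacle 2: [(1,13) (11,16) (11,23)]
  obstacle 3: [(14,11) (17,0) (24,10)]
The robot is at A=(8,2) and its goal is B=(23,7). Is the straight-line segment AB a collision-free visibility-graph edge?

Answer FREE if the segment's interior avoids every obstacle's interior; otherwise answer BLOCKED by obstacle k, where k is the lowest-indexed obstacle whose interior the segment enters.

Obstacle 1 [(1,11) (10,0) (11,11)]:
  edge (1,11)–(10,0): crosses AB
  edge (10,0)–(11,11): crosses AB
  edge (11,11)–(1,11): clear
  → BLOCKED
Obstacle 2 [(1,13) (11,16) (11,23)]:
  edge (1,13)–(11,16): clear
  edge (11,16)–(11,23): clear
  edge (11,23)–(1,13): clear
  midpoint (31/2,9/2) outside
  → clear
Obstacle 3 [(14,11) (17,0) (24,10)]:
  edge (14,11)–(17,0): crosses AB
  edge (17,0)–(24,10): crosses AB
  edge (24,10)–(14,11): clear
  → BLOCKED

BLOCKED by obstacle 1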